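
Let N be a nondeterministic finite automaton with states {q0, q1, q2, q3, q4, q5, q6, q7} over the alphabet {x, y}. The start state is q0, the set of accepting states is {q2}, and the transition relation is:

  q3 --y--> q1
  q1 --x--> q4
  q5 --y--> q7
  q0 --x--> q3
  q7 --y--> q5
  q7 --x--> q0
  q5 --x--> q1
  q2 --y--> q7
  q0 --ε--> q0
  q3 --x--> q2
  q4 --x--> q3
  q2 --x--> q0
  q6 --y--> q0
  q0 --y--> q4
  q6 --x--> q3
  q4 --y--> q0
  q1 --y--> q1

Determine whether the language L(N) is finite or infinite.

State q1 is reachable from the start and can reach an accepting state, and it lies on the cycle q1 → q1.
Traversing that cycle any number of times yields accepted strings of unbounded length, so the language is infinite.

infinite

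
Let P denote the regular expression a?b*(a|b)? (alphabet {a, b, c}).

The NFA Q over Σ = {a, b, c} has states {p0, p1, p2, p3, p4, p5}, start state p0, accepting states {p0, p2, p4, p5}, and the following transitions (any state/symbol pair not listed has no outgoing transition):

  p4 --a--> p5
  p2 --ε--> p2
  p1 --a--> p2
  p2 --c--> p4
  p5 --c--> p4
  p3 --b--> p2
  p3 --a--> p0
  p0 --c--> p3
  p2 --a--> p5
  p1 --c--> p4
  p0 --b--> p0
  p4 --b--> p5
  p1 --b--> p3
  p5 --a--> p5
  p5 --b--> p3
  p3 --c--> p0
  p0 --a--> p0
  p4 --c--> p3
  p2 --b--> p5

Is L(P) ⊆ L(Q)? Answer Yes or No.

Converting the expression P to a DFA (subset construction, then merging equivalent states) gives the minimal DFA with states {r0, r1, r2, r3}, start state r0, accepting states {r0, r1, r3} and transitions r0: a→r1, b→r1, c→r2; r1: a→r3, b→r1, c→r2; r2: a→r2, b→r2, c→r2; r3: a→r2, b→r2, c→r2.
Exploring the product automaton P × Q from the start pair (r0, p0), following both machines on each input symbol, reaches 8 state pairs: (r0, p0), (r1, p0), (r2, p3), (r3, p0), (r2, p0), (r2, p2), (r2, p5), (r2, p4).
P accepts in {r0, r1, r3} and Q accepts in {p0, p2, p4, p5}. The reachable pairs whose P-component is accepting are (r0, p0), (r1, p0), (r3, p0); in each of them the Q-component is accepting too, so the product for L(P) \ L(Q) (P-component accepting, Q-component rejecting) has no reachable accepting pair and the difference is empty.
Hence every string in L(P) is also in L(Q).

Yes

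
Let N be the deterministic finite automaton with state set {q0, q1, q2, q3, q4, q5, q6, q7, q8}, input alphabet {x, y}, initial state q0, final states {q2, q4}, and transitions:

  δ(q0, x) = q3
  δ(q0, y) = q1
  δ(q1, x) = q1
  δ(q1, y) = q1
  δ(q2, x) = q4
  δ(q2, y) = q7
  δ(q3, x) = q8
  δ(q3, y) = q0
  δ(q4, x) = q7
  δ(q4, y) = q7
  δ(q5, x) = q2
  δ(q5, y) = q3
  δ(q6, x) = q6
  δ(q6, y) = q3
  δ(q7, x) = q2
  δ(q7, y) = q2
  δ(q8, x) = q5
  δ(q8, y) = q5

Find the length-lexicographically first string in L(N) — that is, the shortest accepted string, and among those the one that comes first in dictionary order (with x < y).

A breadth-first search from q0 reaches an accepting state first via the path q0 → q3 → q8 → q5 → q2 on input xxxx.
No string of length < 4 is accepted (BFS exhausts all shorter strings without reaching an accepting state), and xxxx is the lexicographically least accepting string of length 4.

xxxx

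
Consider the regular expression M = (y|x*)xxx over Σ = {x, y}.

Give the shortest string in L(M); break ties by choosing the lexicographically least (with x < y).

xxx

By inspection of the expression, no string of length less than 3 matches, and xxx is the lexicographically first match of length 3.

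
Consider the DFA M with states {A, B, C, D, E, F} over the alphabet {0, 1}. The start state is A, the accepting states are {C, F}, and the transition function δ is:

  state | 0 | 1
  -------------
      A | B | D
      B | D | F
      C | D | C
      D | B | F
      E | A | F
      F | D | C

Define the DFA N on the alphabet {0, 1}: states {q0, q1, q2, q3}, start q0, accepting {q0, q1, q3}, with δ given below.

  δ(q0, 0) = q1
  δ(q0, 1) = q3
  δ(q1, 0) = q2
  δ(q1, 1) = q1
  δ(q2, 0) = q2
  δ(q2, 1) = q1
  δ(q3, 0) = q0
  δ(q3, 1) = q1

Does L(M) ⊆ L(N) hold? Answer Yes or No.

Yes

Exploring the product automaton M × N from the start pair (A, q0), following both machines on each input symbol, reaches 11 state pairs: (A, q0), (B, q1), (D, q3), (D, q2), (F, q1), (B, q0), (B, q2), (C, q1), (D, q1), (F, q3), (D, q0).
M accepts in {C, F} and N accepts in {q0, q1, q3}. The reachable pairs whose M-component is accepting are (F, q1), (C, q1), (F, q3); in each of them the N-component is accepting too, so the product for L(M) \ L(N) (M-component accepting, N-component rejecting) has no reachable accepting pair and the difference is empty.
Hence every string in L(M) is also in L(N).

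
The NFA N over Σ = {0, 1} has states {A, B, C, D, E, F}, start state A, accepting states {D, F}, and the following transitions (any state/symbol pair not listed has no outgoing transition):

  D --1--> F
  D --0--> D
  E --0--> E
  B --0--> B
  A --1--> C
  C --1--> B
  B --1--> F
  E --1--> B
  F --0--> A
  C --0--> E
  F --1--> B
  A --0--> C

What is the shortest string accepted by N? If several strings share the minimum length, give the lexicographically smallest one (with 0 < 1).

011

A breadth-first search from A reaches an accepting state first via the path A → C → B → F on input 011.
No string of length < 3 is accepted (BFS exhausts all shorter strings without reaching an accepting state), and 011 is the lexicographically least accepting string of length 3.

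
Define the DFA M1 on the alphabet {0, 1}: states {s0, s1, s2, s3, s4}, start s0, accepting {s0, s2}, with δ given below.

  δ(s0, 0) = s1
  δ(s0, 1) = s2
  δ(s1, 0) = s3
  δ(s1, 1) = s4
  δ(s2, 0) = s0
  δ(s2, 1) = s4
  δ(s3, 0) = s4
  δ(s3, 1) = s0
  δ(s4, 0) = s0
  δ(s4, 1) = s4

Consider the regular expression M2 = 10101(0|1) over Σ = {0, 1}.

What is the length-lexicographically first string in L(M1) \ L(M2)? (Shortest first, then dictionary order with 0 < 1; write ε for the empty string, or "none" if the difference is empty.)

The empty string ε is accepted by M1 but not by M2.
Since ε is the unique shortest string, it is the required witness.

ε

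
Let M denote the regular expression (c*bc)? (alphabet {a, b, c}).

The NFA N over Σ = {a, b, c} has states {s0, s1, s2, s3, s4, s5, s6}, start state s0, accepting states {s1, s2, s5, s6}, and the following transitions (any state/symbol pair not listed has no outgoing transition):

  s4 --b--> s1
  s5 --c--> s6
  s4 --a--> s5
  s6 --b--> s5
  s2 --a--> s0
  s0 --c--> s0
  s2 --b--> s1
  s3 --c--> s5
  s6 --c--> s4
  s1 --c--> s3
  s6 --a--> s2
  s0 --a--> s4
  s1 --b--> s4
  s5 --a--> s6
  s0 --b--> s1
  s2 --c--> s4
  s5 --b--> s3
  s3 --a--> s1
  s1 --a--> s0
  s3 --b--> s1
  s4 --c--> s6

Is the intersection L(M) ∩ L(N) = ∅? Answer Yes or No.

Converting the expression M to a DFA (subset construction, then merging equivalent states) gives the minimal DFA with states {m0, m1, m2, m3, m4}, start state m0, accepting states {m0, m4} and transitions m0: a→m1, b→m2, c→m3; m1: a→m1, b→m1, c→m1; m2: a→m1, b→m1, c→m4; m3: a→m1, b→m2, c→m3; m4: a→m1, b→m1, c→m1.
Exploring the product automaton M × N from the start pair (m0, s0), following both machines on each input symbol, reaches 11 state pairs: (m0, s0), (m1, s4), (m2, s1), (m3, s0), (m1, s5), (m1, s1), (m1, s6), (m1, s0), (m4, s3), (m1, s3), (m1, s2).
M accepts in {m0, m4} and N accepts in {s1, s2, s5, s6}; no reachable pair has both components accepting, so no string drives both machines to acceptance simultaneously and L(M) ∩ L(N) = ∅.
So no string is accepted by both, and the intersection is empty.

Yes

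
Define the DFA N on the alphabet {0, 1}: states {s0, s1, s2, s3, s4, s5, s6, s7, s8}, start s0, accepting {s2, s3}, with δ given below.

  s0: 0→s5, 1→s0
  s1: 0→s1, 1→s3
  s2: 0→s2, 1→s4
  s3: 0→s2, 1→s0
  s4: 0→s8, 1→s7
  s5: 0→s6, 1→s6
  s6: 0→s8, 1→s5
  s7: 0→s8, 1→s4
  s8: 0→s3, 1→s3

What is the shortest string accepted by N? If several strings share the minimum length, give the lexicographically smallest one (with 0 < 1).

0000

A breadth-first search from s0 reaches an accepting state first via the path s0 → s5 → s6 → s8 → s3 on input 0000.
No string of length < 4 is accepted (BFS exhausts all shorter strings without reaching an accepting state), and 0000 is the lexicographically least accepting string of length 4.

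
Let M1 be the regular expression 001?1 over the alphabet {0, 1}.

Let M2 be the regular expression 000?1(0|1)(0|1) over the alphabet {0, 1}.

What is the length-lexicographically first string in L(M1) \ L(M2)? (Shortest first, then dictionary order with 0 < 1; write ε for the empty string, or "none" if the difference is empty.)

001

The string 001 is accepted by M1 but not by M2.
No shorter string lies in the difference, and 001 is the lexicographically first length-3 string in L(M1) \ L(M2).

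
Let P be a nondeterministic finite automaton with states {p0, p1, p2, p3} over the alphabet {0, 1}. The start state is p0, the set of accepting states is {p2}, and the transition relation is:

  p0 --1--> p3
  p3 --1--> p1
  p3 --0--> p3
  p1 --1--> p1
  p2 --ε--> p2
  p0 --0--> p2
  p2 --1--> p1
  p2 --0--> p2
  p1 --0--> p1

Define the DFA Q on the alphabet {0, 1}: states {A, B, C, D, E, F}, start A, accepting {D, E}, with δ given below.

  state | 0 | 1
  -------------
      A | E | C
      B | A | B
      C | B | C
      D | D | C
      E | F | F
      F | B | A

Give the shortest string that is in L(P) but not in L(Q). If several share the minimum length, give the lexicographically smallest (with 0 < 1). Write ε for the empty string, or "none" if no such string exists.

00

The string 00 is accepted by P but not by Q.
No shorter string lies in the difference, and 00 is the lexicographically first length-2 string in L(P) \ L(Q).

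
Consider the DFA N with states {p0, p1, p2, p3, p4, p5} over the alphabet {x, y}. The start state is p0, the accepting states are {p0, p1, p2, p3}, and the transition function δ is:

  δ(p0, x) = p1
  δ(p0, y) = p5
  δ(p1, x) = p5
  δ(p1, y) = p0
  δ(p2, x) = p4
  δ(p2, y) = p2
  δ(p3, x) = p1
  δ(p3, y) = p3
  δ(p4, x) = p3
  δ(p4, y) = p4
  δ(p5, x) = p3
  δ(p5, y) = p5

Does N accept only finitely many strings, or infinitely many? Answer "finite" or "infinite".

State p0 is reachable from the start and can reach an accepting state, and it lies on the cycle p0 → p1 → p0.
Traversing that cycle any number of times yields accepted strings of unbounded length, so the language is infinite.

infinite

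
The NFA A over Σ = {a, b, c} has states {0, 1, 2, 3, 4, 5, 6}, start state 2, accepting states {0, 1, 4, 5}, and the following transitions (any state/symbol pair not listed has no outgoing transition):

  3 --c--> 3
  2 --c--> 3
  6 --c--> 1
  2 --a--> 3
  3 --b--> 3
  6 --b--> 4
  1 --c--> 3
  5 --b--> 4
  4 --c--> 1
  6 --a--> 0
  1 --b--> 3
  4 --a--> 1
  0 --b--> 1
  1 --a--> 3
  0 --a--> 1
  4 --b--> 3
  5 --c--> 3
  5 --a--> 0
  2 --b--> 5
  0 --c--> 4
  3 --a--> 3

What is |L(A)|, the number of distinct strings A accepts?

The useful subgraph on states {0, 1, 2, 4, 5} is acyclic, so L(A) is finite; the longest accepting path visits 5 useful states, giving maximum string length 4.
Counting accepting paths from 2 by length: 1 of length 1, 2 of length 2, 5 of length 3, 2 of length 4. Total 10.

10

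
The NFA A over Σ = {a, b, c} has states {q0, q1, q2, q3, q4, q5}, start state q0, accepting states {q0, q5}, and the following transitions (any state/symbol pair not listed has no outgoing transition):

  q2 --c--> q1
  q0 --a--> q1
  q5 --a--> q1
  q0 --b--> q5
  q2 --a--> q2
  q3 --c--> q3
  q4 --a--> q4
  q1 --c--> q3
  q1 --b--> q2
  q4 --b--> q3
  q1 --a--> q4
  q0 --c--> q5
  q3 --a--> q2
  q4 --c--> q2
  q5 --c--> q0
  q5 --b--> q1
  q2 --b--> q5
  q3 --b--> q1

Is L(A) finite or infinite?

infinite

State q1 is reachable from the start and can reach an accepting state, and it lies on the cycle q1 → q2 → q1.
Traversing that cycle any number of times yields accepted strings of unbounded length, so the language is infinite.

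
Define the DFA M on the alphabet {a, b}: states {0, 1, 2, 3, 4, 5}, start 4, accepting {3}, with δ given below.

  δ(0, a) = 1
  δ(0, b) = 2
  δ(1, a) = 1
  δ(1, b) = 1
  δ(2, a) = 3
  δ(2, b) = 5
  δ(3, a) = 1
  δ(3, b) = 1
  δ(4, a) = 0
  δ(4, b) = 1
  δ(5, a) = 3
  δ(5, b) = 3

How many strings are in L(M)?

The useful subgraph on states {0, 2, 3, 4, 5} is acyclic, so L(M) is finite; the longest accepting path visits 5 useful states, giving maximum string length 4.
Counting accepting paths from 4 by length: 1 of length 3, 2 of length 4. Total 3.

3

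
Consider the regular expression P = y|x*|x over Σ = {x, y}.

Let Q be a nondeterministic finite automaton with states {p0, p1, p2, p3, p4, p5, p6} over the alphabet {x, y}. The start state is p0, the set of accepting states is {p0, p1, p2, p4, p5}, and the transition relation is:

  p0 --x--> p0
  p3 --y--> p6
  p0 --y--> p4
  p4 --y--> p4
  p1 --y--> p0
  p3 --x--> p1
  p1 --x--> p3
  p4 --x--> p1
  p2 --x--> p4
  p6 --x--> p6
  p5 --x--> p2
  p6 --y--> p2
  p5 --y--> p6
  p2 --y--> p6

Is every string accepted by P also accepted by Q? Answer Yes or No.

Yes

Converting the expression P to a DFA (subset construction, then merging equivalent states) gives the minimal DFA with states {r0, r1, r2, r3}, start state r0, accepting states {r0, r1, r2} and transitions r0: x→r1, y→r2; r1: x→r1, y→r3; r2: x→r3, y→r3; r3: x→r3, y→r3.
Exploring the product automaton P × Q from the start pair (r0, p0), following both machines on each input symbol, reaches 9 state pairs: (r0, p0), (r1, p0), (r2, p4), (r3, p4), (r3, p1), (r3, p3), (r3, p0), (r3, p6), (r3, p2).
P accepts in {r0, r1, r2} and Q accepts in {p0, p1, p2, p4, p5}. The reachable pairs whose P-component is accepting are (r0, p0), (r1, p0), (r2, p4); in each of them the Q-component is accepting too, so the product for L(P) \ L(Q) (P-component accepting, Q-component rejecting) has no reachable accepting pair and the difference is empty.
Hence every string in L(P) is also in L(Q).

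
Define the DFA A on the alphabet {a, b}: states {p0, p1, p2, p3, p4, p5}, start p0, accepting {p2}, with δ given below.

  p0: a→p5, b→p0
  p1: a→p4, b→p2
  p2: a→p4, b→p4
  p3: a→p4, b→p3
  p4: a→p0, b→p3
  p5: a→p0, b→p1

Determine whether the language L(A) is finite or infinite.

State p0 is reachable from the start and can reach an accepting state, and it lies on the cycle p0 → p0.
Traversing that cycle any number of times yields accepted strings of unbounded length, so the language is infinite.

infinite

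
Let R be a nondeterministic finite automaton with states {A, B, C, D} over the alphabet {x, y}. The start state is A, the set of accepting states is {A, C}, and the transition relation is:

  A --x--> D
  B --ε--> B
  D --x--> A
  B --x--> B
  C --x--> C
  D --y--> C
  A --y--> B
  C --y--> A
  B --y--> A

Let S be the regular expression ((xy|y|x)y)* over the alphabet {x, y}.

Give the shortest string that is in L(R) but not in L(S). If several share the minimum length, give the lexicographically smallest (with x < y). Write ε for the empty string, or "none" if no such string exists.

xx

The string xx is accepted by R but not by S.
No shorter string lies in the difference, and xx is the lexicographically first length-2 string in L(R) \ L(S).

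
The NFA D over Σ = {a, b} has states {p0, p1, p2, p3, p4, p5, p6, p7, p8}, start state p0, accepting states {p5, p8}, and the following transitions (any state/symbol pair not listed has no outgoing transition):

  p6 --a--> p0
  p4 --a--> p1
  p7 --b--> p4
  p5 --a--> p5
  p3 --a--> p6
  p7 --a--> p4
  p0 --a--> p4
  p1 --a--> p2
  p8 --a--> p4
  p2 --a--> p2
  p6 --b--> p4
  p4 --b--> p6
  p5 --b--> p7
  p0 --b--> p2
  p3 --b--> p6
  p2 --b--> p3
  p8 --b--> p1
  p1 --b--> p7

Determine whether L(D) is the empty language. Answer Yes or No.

Yes

The states reachable from the start state are {p0, p1, p2, p3, p4, p6, p7}.
None of the accepting states {p5, p8} is reachable, so no string is accepted and L(D) = ∅.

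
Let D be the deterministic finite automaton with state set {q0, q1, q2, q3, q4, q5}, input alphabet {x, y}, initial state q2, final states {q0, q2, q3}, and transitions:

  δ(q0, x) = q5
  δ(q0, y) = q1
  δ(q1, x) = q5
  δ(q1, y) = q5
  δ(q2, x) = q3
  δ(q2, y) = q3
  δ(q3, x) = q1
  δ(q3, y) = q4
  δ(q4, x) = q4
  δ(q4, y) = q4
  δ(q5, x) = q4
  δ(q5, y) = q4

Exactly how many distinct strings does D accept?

The useful subgraph on states {q2, q3} is acyclic, so L(D) is finite; the longest accepting path visits 2 useful states, giving maximum string length 1.
Counting accepting paths from q2 by length: 1 of length 0, 2 of length 1. Total 3.

3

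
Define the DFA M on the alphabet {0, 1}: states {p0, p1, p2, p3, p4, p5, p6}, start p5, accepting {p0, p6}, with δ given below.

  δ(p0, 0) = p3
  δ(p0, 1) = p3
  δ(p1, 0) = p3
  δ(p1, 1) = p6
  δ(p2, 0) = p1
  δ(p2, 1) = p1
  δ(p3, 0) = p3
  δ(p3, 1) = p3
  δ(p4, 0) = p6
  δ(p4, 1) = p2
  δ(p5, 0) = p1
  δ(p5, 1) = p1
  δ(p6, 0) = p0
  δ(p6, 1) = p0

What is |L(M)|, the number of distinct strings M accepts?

6

The useful subgraph on states {p0, p1, p5, p6} is acyclic, so L(M) is finite; the longest accepting path visits 4 useful states, giving maximum string length 3.
Counting accepting paths from p5 by length: 2 of length 2, 4 of length 3. Total 6.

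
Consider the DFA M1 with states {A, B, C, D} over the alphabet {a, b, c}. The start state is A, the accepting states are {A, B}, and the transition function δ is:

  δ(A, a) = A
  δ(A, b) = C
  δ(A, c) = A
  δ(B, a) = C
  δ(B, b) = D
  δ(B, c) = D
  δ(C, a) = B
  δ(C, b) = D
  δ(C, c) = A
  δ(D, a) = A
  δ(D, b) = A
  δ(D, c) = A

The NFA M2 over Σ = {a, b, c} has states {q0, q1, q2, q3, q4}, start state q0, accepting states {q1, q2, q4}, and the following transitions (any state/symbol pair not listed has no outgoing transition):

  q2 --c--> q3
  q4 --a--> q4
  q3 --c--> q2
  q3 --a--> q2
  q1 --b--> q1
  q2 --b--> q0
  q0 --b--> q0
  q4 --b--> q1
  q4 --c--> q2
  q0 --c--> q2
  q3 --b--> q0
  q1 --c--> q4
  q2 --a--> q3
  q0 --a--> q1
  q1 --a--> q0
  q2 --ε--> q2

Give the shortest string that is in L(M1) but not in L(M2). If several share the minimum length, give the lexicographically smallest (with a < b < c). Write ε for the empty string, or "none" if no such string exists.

ε

The empty string ε is accepted by M1 but not by M2.
Since ε is the unique shortest string, it is the required witness.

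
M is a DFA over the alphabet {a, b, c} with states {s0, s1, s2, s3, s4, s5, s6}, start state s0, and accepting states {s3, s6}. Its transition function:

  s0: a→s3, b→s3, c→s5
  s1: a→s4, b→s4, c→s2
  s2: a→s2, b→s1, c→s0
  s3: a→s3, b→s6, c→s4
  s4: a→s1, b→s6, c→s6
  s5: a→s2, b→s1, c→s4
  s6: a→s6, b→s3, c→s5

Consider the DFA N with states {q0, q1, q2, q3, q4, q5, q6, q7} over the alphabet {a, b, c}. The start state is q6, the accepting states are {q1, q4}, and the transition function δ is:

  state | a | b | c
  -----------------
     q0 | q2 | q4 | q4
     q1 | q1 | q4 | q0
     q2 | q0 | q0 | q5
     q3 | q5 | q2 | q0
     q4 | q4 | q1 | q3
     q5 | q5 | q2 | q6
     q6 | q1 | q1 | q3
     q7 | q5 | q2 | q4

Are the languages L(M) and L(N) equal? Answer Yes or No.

Exploring the product automaton M × N from the start pair (s0, q6), following both machines on each input symbol, reaches 7 state pairs: (s0, q6), (s3, q1), (s5, q3), (s6, q4), (s4, q0), (s2, q5), (s1, q2).
M accepts in {s3, s6} and N accepts in {q1, q4}. In every reachable pair the two components are either both accepting — (s3, q1), (s6, q4) — or both non-accepting, so no string is accepted by exactly one of the machines: L(M) \ L(N) and L(N) \ L(M) are both empty.
Hence every string is accepted by M iff it is accepted by N, and the two languages coincide.

Yes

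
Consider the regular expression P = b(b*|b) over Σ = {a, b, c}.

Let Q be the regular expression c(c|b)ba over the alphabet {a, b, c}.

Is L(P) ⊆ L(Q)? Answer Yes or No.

No

The string b is in L(P) but not in L(Q).
So L(P) ⊄ L(Q).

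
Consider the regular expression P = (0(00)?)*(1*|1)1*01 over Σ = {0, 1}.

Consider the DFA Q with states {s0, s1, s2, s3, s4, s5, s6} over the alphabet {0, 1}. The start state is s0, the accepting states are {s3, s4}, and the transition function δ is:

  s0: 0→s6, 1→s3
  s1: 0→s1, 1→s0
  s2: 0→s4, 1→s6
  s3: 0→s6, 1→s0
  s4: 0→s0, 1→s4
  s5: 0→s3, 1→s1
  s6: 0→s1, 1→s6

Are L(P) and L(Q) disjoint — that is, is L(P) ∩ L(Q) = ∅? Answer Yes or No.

Converting the expression P to a DFA (subset construction, then merging equivalent states) gives the minimal DFA with states {p0, p1, p2, p3, p4, p5, p6}, start state p0, accepting states {p3, p6} and transitions p0: 0→p1, 1→p2; p1: 0→p1, 1→p3; p2: 0→p4, 1→p2; p3: 0→p4, 1→p2; p4: 0→p5, 1→p6; p5: 0→p5, 1→p5; p6: 0→p5, 1→p5.
Exploring the product automaton P × Q from the start pair (p0, s0), following both machines on each input symbol, reaches 16 state pairs: (p0, s0), (p1, s6), (p2, s3), (p1, s1), (p3, s6), (p4, s6), (p2, s0), (p3, s0), (p4, s1), (p2, s6), (p5, s1), (p6, s6), (p6, s0), (p5, s0), (p5, s6), (p5, s3).
P accepts in {p3, p6} and Q accepts in {s3, s4}; no reachable pair has both components accepting, so no string drives both machines to acceptance simultaneously and L(P) ∩ L(Q) = ∅.
So no string is accepted by both, and the intersection is empty.

Yes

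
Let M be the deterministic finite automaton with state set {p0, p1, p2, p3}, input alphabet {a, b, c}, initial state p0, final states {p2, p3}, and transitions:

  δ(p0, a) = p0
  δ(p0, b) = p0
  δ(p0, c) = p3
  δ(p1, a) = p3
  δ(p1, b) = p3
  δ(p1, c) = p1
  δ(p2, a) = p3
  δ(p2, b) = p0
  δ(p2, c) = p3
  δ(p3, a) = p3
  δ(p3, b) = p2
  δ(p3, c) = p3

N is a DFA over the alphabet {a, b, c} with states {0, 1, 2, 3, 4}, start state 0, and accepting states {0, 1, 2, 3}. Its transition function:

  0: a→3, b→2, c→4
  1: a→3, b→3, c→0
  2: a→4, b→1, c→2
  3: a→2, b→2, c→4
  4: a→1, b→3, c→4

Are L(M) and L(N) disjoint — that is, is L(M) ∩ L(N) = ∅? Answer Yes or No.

No

The string bc is accepted by both M and N.
Hence L(M) ∩ L(N) ≠ ∅.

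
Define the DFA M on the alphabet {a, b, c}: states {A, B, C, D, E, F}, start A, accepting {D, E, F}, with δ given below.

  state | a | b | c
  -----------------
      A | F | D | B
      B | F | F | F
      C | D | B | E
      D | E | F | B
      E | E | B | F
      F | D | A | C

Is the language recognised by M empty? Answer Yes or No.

The string a is accepted: the run A → F ends in the accepting state F.
Since at least one string is accepted, L(M) is not empty.

No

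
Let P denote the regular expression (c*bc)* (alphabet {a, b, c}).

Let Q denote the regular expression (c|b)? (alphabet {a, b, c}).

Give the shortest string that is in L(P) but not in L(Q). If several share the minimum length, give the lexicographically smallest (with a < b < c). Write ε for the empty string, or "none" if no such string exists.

bc

The string bc is accepted by P but not by Q.
No shorter string lies in the difference, and bc is the lexicographically first length-2 string in L(P) \ L(Q).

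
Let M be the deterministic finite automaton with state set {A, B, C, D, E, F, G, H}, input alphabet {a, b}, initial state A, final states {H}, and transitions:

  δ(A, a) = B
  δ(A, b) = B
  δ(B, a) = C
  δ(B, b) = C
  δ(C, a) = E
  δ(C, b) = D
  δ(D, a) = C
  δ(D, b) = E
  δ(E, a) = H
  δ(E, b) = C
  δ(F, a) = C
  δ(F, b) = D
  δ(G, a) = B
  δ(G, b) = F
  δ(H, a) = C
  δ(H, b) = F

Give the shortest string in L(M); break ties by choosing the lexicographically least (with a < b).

A breadth-first search from A reaches an accepting state first via the path A → B → C → E → H on input aaaa.
No string of length < 4 is accepted (BFS exhausts all shorter strings without reaching an accepting state), and aaaa is the lexicographically least accepting string of length 4.

aaaa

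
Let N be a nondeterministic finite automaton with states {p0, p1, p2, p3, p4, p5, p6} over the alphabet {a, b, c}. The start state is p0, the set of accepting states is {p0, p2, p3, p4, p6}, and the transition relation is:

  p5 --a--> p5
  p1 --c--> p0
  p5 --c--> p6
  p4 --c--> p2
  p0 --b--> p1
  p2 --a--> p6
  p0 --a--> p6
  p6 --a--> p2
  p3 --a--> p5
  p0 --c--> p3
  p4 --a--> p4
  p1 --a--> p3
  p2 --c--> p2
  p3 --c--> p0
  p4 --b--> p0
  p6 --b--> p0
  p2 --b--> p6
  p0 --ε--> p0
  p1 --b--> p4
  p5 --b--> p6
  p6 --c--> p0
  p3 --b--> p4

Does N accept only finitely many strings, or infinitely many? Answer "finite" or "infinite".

infinite

State p0 is reachable from the start and can reach an accepting state, and it lies on the cycle p0 → p1 → p0.
Traversing that cycle any number of times yields accepted strings of unbounded length, so the language is infinite.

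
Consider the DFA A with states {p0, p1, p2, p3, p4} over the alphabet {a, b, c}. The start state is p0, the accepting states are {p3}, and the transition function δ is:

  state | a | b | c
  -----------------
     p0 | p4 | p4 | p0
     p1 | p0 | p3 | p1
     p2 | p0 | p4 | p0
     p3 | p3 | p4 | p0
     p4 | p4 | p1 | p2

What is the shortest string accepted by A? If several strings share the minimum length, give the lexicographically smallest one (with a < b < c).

A breadth-first search from p0 reaches an accepting state first via the path p0 → p4 → p1 → p3 on input abb.
No string of length < 3 is accepted (BFS exhausts all shorter strings without reaching an accepting state), and abb is the lexicographically least accepting string of length 3.

abb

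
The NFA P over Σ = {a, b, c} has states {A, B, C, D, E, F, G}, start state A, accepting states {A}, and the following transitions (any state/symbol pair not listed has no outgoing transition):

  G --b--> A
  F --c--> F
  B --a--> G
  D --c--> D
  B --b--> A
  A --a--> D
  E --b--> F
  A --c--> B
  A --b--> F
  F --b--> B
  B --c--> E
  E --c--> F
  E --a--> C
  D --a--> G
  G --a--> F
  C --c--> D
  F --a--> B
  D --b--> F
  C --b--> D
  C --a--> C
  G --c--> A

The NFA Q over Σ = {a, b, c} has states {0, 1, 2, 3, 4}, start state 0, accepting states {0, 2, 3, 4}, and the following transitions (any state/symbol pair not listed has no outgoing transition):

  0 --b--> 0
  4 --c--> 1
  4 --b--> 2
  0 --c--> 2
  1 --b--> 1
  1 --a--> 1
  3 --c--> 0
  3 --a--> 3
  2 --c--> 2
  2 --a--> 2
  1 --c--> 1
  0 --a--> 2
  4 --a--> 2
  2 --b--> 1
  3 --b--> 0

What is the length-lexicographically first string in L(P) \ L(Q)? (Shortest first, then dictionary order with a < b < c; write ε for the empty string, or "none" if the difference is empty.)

The string cb is accepted by P but not by Q.
No shorter string lies in the difference, and cb is the lexicographically first length-2 string in L(P) \ L(Q).

cb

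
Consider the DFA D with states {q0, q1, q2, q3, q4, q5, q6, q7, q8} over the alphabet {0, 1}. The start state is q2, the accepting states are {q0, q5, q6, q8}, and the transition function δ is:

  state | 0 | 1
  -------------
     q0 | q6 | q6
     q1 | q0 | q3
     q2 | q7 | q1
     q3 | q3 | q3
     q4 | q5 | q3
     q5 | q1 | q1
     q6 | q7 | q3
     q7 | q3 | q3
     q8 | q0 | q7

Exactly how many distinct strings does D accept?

3

The useful subgraph on states {q0, q1, q2, q6} is acyclic, so L(D) is finite; the longest accepting path visits 4 useful states, giving maximum string length 3.
Counting accepting paths from q2 by length: 1 of length 2, 2 of length 3. Total 3.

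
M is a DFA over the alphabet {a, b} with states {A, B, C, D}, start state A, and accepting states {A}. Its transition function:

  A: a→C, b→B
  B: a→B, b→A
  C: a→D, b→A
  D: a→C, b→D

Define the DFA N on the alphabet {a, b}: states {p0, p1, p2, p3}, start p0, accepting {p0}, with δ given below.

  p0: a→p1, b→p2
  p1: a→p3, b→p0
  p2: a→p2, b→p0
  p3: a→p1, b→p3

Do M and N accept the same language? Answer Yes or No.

Exploring the product automaton M × N from the start pair (A, p0), following both machines on each input symbol, reaches 4 state pairs: (A, p0), (C, p1), (B, p2), (D, p3).
M accepts in {A} and N accepts in {p0}. In every reachable pair the two components are either both accepting — (A, p0) — or both non-accepting, so no string is accepted by exactly one of the machines: L(M) \ L(N) and L(N) \ L(M) are both empty.
Hence every string is accepted by M iff it is accepted by N, and the two languages coincide.

Yes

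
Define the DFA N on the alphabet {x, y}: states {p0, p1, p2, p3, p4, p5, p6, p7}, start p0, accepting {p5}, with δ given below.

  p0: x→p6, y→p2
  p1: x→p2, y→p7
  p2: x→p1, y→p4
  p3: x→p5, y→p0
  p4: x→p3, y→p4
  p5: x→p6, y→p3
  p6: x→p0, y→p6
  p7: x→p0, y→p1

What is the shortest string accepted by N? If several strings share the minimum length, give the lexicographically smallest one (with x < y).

A breadth-first search from p0 reaches an accepting state first via the path p0 → p2 → p4 → p3 → p5 on input yyxx.
No string of length < 4 is accepted (BFS exhausts all shorter strings without reaching an accepting state), and yyxx is the lexicographically least accepting string of length 4.

yyxx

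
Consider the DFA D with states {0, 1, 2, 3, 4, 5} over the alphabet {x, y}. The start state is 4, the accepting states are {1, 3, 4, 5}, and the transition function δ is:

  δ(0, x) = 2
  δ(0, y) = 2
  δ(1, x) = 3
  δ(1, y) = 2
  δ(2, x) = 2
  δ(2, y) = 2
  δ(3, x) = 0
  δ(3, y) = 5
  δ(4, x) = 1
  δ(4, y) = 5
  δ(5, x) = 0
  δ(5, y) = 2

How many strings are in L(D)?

5

The useful subgraph on states {1, 3, 4, 5} is acyclic, so L(D) is finite; the longest accepting path visits 4 useful states, giving maximum string length 3.
Counting accepting paths from 4 by length: 1 of length 0, 2 of length 1, 1 of length 2, 1 of length 3. Total 5.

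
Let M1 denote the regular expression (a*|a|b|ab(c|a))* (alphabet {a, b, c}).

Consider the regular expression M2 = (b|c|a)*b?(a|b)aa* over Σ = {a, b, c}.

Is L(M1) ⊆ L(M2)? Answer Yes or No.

No

The empty string ε is in L(M1) but not in L(M2).
So L(M1) ⊄ L(M2).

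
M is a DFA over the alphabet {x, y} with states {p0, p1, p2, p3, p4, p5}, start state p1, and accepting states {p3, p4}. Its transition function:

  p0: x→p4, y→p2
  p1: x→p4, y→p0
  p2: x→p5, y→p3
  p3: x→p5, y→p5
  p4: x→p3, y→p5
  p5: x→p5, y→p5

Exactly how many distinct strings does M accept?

5

The useful subgraph on states {p0, p1, p2, p3, p4} is acyclic, so L(M) is finite; the longest accepting path visits 4 useful states, giving maximum string length 3.
Counting accepting paths from p1 by length: 1 of length 1, 2 of length 2, 2 of length 3. Total 5.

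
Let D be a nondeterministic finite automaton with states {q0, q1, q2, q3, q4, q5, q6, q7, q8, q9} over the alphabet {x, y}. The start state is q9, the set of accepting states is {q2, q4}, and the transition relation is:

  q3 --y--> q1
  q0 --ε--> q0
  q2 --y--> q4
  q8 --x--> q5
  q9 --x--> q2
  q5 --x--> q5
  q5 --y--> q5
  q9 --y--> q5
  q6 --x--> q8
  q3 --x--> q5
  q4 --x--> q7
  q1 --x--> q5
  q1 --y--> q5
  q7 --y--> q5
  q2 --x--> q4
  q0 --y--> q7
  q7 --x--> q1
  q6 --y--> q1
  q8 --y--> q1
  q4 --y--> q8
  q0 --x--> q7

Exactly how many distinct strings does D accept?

The useful subgraph on states {q2, q4, q9} is acyclic, so L(D) is finite; the longest accepting path visits 3 useful states, giving maximum string length 2.
Counting accepting paths from q9 by length: 1 of length 1, 2 of length 2. Total 3.

3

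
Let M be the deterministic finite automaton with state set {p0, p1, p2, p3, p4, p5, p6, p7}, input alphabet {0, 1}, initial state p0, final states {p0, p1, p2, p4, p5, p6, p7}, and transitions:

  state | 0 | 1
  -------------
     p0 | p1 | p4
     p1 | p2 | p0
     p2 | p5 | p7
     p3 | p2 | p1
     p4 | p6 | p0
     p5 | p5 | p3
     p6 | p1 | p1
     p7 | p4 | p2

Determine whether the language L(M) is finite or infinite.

State p0 is reachable from the start and can reach an accepting state, and it lies on the cycle p0 → p1 → p0.
Traversing that cycle any number of times yields accepted strings of unbounded length, so the language is infinite.

infinite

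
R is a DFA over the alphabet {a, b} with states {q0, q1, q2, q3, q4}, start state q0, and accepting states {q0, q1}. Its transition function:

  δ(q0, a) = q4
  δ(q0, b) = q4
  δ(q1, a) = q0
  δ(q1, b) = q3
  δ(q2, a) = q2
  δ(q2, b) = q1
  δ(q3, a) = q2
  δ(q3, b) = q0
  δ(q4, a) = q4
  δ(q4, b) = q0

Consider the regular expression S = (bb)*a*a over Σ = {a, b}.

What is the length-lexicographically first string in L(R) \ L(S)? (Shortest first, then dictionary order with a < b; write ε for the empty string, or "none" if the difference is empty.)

The empty string ε is accepted by R but not by S.
Since ε is the unique shortest string, it is the required witness.

ε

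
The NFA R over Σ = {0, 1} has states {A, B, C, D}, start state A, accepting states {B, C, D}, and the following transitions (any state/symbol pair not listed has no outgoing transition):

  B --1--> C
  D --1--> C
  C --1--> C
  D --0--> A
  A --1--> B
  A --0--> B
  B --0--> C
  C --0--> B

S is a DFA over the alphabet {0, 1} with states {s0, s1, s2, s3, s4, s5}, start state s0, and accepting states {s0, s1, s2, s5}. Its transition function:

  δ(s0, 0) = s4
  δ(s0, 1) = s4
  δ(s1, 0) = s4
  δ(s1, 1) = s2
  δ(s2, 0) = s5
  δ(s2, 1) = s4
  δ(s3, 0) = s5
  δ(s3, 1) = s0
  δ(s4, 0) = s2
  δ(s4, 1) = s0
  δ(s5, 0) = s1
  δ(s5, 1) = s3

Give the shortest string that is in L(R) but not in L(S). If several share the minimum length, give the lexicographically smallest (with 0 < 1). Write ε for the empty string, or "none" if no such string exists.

The string 0 is accepted by R but not by S.
No shorter string lies in the difference, and 0 is the lexicographically first length-1 string in L(R) \ L(S).

0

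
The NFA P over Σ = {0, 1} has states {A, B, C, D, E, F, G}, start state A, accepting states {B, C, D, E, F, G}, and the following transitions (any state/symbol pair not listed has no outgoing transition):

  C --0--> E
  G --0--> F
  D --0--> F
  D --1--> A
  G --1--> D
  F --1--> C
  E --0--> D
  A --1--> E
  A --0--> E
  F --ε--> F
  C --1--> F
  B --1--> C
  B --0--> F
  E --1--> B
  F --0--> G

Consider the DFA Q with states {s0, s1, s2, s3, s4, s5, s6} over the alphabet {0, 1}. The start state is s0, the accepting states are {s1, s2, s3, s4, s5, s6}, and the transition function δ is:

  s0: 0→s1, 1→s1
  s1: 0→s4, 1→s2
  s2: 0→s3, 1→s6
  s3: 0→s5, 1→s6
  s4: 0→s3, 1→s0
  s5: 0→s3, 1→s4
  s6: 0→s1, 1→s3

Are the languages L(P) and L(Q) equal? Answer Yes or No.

Exploring the product automaton P × Q from the start pair (A, s0), following both machines on each input symbol, reaches 7 state pairs: (A, s0), (E, s1), (D, s4), (B, s2), (F, s3), (C, s6), (G, s5).
P accepts in {B, C, D, E, F, G} and Q accepts in {s1, s2, s3, s4, s5, s6}. In every reachable pair the two components are either both accepting — (E, s1), (D, s4), (B, s2), (F, s3), (C, s6), (G, s5) — or both non-accepting, so no string is accepted by exactly one of the machines: L(P) \ L(Q) and L(Q) \ L(P) are both empty.
Hence every string is accepted by P iff it is accepted by Q, and the two languages coincide.

Yes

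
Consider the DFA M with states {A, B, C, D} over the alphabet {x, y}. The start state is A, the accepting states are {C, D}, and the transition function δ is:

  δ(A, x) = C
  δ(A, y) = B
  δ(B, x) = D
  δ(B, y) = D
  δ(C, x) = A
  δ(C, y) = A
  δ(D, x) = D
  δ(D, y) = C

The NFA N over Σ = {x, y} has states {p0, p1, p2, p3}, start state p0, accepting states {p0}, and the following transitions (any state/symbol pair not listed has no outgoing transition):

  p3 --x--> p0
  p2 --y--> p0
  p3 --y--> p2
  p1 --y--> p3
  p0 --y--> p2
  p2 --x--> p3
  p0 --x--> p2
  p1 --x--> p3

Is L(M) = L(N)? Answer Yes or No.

No

The string x is accepted by M but rejected by N.
So L(M) ≠ L(N).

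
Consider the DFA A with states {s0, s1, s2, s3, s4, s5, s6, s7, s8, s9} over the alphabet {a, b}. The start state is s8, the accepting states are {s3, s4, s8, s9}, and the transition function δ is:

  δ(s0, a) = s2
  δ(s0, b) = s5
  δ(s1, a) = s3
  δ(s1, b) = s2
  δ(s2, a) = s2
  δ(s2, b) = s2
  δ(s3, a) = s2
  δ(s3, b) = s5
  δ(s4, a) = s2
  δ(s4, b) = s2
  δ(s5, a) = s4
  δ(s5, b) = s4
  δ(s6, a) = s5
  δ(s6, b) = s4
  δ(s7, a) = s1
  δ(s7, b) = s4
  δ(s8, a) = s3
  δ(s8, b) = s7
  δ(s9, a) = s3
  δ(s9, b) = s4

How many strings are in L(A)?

8

The useful subgraph on states {s1, s3, s4, s5, s7, s8} is acyclic, so L(A) is finite; the longest accepting path visits 6 useful states, giving maximum string length 5.
Counting accepting paths from s8 by length: 1 of length 0, 1 of length 1, 1 of length 2, 3 of length 3, 2 of length 5. Total 8.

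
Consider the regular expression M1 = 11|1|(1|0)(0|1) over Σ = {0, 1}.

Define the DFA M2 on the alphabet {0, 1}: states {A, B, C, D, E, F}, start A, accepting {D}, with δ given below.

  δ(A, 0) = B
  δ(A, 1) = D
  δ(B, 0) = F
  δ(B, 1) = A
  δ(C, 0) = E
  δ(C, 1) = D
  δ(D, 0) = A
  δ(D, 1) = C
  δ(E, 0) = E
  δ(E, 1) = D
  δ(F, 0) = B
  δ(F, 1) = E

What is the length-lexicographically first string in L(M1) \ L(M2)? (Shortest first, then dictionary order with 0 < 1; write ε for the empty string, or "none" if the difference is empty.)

00

The string 00 is accepted by M1 but not by M2.
No shorter string lies in the difference, and 00 is the lexicographically first length-2 string in L(M1) \ L(M2).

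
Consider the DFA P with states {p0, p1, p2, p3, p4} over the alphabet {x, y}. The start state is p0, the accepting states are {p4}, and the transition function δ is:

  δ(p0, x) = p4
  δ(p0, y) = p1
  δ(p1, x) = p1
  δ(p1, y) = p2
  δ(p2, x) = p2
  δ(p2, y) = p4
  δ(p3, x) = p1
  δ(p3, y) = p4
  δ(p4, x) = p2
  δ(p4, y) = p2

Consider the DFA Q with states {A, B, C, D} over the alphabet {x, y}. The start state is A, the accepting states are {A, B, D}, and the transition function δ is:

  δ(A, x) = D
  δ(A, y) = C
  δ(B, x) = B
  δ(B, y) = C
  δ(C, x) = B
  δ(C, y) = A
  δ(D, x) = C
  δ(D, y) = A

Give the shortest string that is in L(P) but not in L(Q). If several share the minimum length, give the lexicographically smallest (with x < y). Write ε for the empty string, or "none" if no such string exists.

xyy

The string xyy is accepted by P but not by Q.
No shorter string lies in the difference, and xyy is the lexicographically first length-3 string in L(P) \ L(Q).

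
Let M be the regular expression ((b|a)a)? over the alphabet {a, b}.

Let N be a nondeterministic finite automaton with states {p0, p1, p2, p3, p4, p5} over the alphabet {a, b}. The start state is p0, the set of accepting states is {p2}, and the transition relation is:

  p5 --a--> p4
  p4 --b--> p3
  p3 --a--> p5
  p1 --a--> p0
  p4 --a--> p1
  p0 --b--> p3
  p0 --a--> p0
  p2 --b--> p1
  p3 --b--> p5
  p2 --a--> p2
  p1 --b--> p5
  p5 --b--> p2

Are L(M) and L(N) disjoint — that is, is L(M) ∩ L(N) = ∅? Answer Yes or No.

Converting the expression M to a DFA (subset construction, then merging equivalent states) gives the minimal DFA with states {m0, m1, m2, m3}, start state m0, accepting states {m0, m2} and transitions m0: a→m1, b→m1; m1: a→m2, b→m3; m2: a→m3, b→m3; m3: a→m3, b→m3.
Exploring the product automaton M × N from the start pair (m0, p0), following both machines on each input symbol, reaches 11 state pairs: (m0, p0), (m1, p0), (m1, p3), (m2, p0), (m3, p3), (m2, p5), (m3, p5), (m3, p0), (m3, p4), (m3, p2), (m3, p1).
M accepts in {m0, m2} and N accepts in {p2}; no reachable pair has both components accepting, so no string drives both machines to acceptance simultaneously and L(M) ∩ L(N) = ∅.
So no string is accepted by both, and the intersection is empty.

Yes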